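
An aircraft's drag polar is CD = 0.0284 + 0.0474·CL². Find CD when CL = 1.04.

CD = 0.0797

CD = 0.0284 + 0.0474 × 1.04² = 0.0284 + 0.05127 = 0.0797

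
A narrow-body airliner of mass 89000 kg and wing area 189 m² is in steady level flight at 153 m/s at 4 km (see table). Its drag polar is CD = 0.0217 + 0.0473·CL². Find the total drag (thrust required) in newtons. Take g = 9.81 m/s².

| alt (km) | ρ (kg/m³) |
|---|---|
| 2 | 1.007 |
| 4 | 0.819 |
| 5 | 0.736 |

At 4 km, from the table: ρ = 0.819 kg/m³.
Level flight ⇒ L = W = m·g = 89000 × 9.81 = 8.7309×10^5 N.
Dynamic pressure q = 0.5 × 0.819 × 153² = 9586 Pa.
CL = W/(q·S) = 8.7309×10^5 / (9586 × 189) = 0.4819.
CD = 0.0217 + 0.0473 × 0.4819² = 0.03268.
D = q·S·CD = 9586 × 189 × 0.03268 = 59220 N

D = 59200 N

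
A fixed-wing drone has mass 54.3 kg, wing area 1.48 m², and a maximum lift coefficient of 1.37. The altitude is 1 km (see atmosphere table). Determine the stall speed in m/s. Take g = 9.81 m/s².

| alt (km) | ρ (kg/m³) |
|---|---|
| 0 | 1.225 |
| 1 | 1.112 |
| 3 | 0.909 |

V_stall = 21.7 m/s

At 1 km, from the table: ρ = 1.112 kg/m³.
At stall, lift equals weight: L = W = m·g = 54.3 × 9.81 = 532.7 N.
From L = ½ρV²S·CL,max = W: V_stall = √(2W/(ρSCL,max)) = √(2·532.7/(1.112·1.48·1.37))
V_stall = √472.5 = 21.7 m/s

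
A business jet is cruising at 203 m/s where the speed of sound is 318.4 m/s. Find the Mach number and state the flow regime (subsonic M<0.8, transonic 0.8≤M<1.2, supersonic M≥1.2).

M = 0.638 (subsonic)

M = v/a = 203 / 318.4 = 0.638
M = 0.638 → subsonic.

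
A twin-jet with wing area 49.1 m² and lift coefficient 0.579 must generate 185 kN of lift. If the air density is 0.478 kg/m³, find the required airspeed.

v = 165 m/s

L = ½ρv²S·CL ⇒ v = √(2L/(ρ·S·CL))
v = √(2 × 1.85×10^5 / (0.478 × 49.1 × 0.579)) = √27230 = 165 m/s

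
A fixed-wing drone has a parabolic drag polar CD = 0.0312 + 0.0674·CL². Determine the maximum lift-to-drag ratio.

For CD = CD0 + K·CL², (L/D)max occurs at CL* = √(CD0/K) and equals 1/(2√(K·CD0)).
(L/D)max = 1/(2√(0.0674 × 0.0312)) = 1/(2 × 0.04586) = 10.9

(L/D)max = 10.9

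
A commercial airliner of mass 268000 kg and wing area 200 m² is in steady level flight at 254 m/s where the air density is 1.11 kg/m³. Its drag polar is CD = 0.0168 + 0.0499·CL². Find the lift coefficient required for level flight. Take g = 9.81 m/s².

CL = 0.367

Weight W = mg = 268000 × 9.81 = 2.6291×10^6 N; in level flight L = W.
Dynamic pressure q = 0.5 × 1.11 × 254² = 35810 Pa.
CL = 2W/(ρv²S) = 2×2.6291×10^6/(1.11×254²×200) = 0.3671.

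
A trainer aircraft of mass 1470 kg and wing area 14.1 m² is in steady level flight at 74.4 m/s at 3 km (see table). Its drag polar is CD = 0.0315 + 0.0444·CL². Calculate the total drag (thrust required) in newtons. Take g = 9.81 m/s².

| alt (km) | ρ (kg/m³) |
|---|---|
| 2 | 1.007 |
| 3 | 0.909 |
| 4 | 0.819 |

At 3 km, from the table: ρ = 0.909 kg/m³.
In steady level flight, lift balances weight: W = mg = 1470 × 9.81 = 14421 N.
q = ½ρv² = ½ × 0.909 × 74.4² = 2516 Pa.
CL = W/(q·S) = 14421 / (2516 × 14.1) = 0.4065.
CD = 0.0315 + 0.0444 × 0.4065² = 0.03884.
D = q·S·CD = 2516 × 14.1 × 0.03884 = 1378 N

D = 1380 N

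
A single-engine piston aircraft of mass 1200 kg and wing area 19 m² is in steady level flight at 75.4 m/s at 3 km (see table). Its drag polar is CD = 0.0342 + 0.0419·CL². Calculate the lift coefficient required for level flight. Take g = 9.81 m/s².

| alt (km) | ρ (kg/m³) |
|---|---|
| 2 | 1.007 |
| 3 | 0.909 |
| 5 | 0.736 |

CL = 0.24

At 3 km, from the table: ρ = 0.909 kg/m³.
In steady level flight, lift balances weight: W = mg = 1200 × 9.81 = 11772 N.
q = ½ρv² = ½ × 0.909 × 75.4² = 2584 Pa.
Required CL = L/(qS) = 11772/(2584·19) = 0.2398.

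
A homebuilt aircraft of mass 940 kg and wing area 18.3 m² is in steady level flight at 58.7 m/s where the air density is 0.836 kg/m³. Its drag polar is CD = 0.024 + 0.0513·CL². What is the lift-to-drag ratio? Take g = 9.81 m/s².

Level flight ⇒ L = W = m·g = 940 × 9.81 = 9221.4 N.
Dynamic pressure q = 0.5 × 0.836 × 58.7² = 1440 Pa.
CL = 2W/(ρv²S) = 2×9221.4/(0.836×58.7²×18.3) = 0.3499.
CD = 0.024 + 0.0513 × 0.3499² = 0.03028.
L/D = CL/CD = 0.3499 / 0.03028 = 11.6

L/D = 11.6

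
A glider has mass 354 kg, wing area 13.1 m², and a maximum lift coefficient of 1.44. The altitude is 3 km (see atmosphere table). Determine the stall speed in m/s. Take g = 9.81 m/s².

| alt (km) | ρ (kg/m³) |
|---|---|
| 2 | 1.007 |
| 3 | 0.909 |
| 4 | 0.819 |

At 3 km, from the table: ρ = 0.909 kg/m³.
Stall occurs when L = W at CL,max. W = mg = 354 × 9.81 = 3473 N.
From L = ½ρV²S·CL,max = W: V_stall = √(2W/(ρSCL,max)) = √(2·3473/(0.909·13.1·1.44))
V_stall = √405 = 20.1 m/s

V_stall = 20.1 m/s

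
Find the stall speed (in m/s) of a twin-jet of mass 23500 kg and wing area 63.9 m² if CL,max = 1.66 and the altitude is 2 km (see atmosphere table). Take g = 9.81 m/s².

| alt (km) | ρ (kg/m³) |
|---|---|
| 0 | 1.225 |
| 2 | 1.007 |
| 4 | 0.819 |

At 2 km, from the table: ρ = 1.007 kg/m³.
At stall, lift equals weight: L = W = m·g = 23500 × 9.81 = 2.305×10^5 N.
V_stall = √(2W/(ρ·S·CL,max)) = √(2 × 2.305×10^5 / (1.007 × 63.9 × 1.66))
V_stall = √4316 = 65.7 m/s

V_stall = 65.7 m/s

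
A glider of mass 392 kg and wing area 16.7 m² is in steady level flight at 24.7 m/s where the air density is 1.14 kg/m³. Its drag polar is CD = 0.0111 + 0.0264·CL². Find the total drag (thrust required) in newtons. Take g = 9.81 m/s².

Weight W = mg = 392 × 9.81 = 3845.5 N; in level flight L = W.
Dynamic pressure q = 0.5 × 1.14 × 24.7² = 347.8 Pa.
CL = W/(q·S) = 3845.5 / (347.8 × 16.7) = 0.6622.
CD = 0.0111 + 0.0264 × 0.6622² = 0.02268.
D = q·S·CD = 347.8 × 16.7 × 0.02268 = 131.7 N

D = 132 N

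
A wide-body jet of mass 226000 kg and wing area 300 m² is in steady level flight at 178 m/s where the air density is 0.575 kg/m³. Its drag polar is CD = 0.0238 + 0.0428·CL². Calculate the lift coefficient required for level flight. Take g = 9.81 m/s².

CL = 0.811

Weight W = mg = 226000 × 9.81 = 2.2171×10^6 N; in level flight L = W.
Dynamic pressure q = 0.5 × 0.575 × 178² = 9109 Pa.
Required CL = L/(qS) = 2.2171×10^6/(9109·300) = 0.8113.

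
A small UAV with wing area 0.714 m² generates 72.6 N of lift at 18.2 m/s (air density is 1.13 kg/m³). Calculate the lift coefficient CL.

CL = 0.543

From L = ½ρv²S·CL, rearranging gives CL = 2L/(ρv²S).
CL = 2 × 72.6 / (1.13 × 18.2² × 0.714) = 0.543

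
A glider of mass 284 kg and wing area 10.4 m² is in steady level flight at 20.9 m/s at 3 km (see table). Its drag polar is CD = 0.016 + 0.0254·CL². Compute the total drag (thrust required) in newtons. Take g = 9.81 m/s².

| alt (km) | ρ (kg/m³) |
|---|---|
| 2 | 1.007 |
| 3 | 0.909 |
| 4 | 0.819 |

At 3 km, from the table: ρ = 0.909 kg/m³.
Weight W = mg = 284 × 9.81 = 2786 N; in level flight L = W.
q = ½ρv² = ½ × 0.909 × 20.9² = 198.5 Pa.
CL = 2W/(ρv²S) = 2×2786/(0.909×20.9²×10.4) = 1.349.
CD = 0.016 + 0.0254 × 1.349² = 0.06225.
D = q·S·CD = 198.5 × 10.4 × 0.06225 = 128.5 N

D = 129 N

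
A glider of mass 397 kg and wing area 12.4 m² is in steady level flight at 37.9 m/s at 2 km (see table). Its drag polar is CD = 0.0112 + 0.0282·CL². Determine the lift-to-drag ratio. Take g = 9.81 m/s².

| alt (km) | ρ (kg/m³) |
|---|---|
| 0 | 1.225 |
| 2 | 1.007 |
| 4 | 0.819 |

L/D = 26.3

At 2 km, from the table: ρ = 1.007 kg/m³.
Weight W = mg = 397 × 9.81 = 3894.6 N; in level flight L = W.
q = ½ρv² = ½ × 1.007 × 37.9² = 723.2 Pa.
CL = W/(q·S) = 3894.6 / (723.2 × 12.4) = 0.4343.
CD = 0.0112 + 0.0282 × 0.4343² = 0.01652.
L/D = CL/CD = 0.4343 / 0.01652 = 26.3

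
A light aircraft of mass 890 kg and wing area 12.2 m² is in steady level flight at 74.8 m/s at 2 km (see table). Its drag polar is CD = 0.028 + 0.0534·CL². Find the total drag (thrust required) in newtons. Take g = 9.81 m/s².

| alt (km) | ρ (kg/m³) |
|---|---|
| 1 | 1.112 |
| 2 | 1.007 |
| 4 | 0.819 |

At 2 km, from the table: ρ = 1.007 kg/m³.
Level flight ⇒ L = W = m·g = 890 × 9.81 = 8730.9 N.
q = ½ρv² = ½ × 1.007 × 74.8² = 2817 Pa.
Required CL = L/(qS) = 8730.9/(2817·12.2) = 0.254.
CD = 0.028 + 0.0534 × 0.254² = 0.03145.
D = q·S·CD = 2817 × 12.2 × 0.03145 = 1081 N

D = 1080 N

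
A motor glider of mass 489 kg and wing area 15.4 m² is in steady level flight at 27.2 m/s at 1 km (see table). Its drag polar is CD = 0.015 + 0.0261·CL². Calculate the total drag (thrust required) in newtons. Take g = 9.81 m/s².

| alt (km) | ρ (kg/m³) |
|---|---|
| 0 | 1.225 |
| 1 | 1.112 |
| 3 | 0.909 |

At 1 km, from the table: ρ = 1.112 kg/m³.
Weight W = mg = 489 × 9.81 = 4797.1 N; in level flight L = W.
q = ½ρv² = ½ × 1.112 × 27.2² = 411.4 Pa.
CL = W/(q·S) = 4797.1 / (411.4 × 15.4) = 0.7573.
CD = 0.015 + 0.0261 × 0.7573² = 0.02997.
D = q·S·CD = 411.4 × 15.4 × 0.02997 = 189.8 N

D = 190 N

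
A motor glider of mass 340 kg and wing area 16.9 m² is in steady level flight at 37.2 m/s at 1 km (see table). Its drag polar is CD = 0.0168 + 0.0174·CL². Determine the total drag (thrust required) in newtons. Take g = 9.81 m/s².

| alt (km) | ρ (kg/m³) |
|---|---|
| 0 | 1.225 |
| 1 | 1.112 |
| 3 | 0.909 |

D = 233 N

At 1 km, from the table: ρ = 1.112 kg/m³.
In steady level flight, lift balances weight: W = mg = 340 × 9.81 = 3335.4 N.
q = ½ρv² = ½ × 1.112 × 37.2² = 769.4 Pa.
CL = 2W/(ρv²S) = 2×3335.4/(1.112×37.2²×16.9) = 0.2565.
CD = 0.0168 + 0.0174 × 0.2565² = 0.01794.
D = q·S·CD = 769.4 × 16.9 × 0.01794 = 233.3 N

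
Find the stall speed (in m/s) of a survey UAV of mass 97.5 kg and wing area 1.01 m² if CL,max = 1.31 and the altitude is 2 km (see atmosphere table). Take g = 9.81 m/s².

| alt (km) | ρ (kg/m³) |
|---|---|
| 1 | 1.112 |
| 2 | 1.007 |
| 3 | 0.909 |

At 2 km, from the table: ρ = 1.007 kg/m³.
Weight W = mg = 97.5 × 9.81 = 956.5 N.
V_stall = √(2W/(ρ·S·CL,max)) = √(2 × 956.5 / (1.007 × 1.01 × 1.31))
V_stall = √1436 = 37.9 m/s

V_stall = 37.9 m/s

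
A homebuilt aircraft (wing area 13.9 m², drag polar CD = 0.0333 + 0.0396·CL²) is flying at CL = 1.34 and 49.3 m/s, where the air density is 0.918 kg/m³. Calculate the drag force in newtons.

D = 1620 N

CD = 0.0333 + 0.0396 × 1.34² = 0.1044
D = ½ρv²S·CD = ½ × 0.918 × 49.3² × 13.9 × 0.1044 = 1620 N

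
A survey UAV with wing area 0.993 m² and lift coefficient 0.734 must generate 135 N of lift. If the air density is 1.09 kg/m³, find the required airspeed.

v = 18.4 m/s

L = ½ρv²S·CL ⇒ v = √(2L/(ρ·S·CL))
v = √(2 × 135 / (1.09 × 0.993 × 0.734)) = √339.9 = 18.4 m/s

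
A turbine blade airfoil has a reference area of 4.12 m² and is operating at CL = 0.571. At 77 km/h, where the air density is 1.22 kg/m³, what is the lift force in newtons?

L = 657 N

Convert speed: v = 77 km/h ÷ 3.6 = 21.39 m/s.
L = ½ρv²S·CL = ½ × 1.22 × 21.39² × 4.12 × 0.571 = 657 N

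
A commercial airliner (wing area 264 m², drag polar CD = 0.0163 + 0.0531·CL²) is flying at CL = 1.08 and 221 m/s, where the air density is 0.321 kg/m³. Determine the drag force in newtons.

CD = 0.0163 + 0.0531 × 1.08² = 0.07824
D = ½ρv²S·CD = ½ × 0.321 × 221² × 264 × 0.07824 = 1.62×10^5 N

D = 1.62×10^5 N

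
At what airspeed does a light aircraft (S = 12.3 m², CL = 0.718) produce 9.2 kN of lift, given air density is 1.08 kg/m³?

L = ½ρv²S·CL ⇒ v = √(2L/(ρ·S·CL))
v = √(2 × 9200 / (1.08 × 12.3 × 0.718)) = √1929 = 43.9 m/s

v = 43.9 m/s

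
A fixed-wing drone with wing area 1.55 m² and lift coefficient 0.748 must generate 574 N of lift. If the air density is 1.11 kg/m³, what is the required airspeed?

v = 29.9 m/s

L = ½ρv²S·CL ⇒ v = √(2L/(ρ·S·CL))
v = √(2 × 574 / (1.11 × 1.55 × 0.748)) = √892 = 29.9 m/s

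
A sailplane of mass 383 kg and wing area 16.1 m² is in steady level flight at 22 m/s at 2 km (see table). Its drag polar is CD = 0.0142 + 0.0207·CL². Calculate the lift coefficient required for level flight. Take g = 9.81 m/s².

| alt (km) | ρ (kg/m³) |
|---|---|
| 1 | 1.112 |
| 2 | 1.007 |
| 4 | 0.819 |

CL = 0.958

At 2 km, from the table: ρ = 1.007 kg/m³.
Level flight ⇒ L = W = m·g = 383 × 9.81 = 3757.2 N.
Dynamic pressure q = 0.5 × 1.007 × 22² = 243.7 Pa.
CL = 2W/(ρv²S) = 2×3757.2/(1.007×22²×16.1) = 0.9576.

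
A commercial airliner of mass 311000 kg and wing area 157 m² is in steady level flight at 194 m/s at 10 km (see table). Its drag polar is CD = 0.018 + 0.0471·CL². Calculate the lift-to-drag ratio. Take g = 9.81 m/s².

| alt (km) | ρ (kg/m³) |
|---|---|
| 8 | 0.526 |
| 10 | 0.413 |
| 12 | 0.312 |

At 10 km, from the table: ρ = 0.413 kg/m³.
Level flight ⇒ L = W = m·g = 311000 × 9.81 = 3.0509×10^6 N.
q = ½ρv² = ½ × 0.413 × 194² = 7772 Pa.
Required CL = L/(qS) = 3.0509×10^6/(7772·157) = 2.5.
CD = 0.018 + 0.0471 × 2.5² = 0.3125.
L/D = CL/CD = 2.5 / 0.3125 = 8

L/D = 8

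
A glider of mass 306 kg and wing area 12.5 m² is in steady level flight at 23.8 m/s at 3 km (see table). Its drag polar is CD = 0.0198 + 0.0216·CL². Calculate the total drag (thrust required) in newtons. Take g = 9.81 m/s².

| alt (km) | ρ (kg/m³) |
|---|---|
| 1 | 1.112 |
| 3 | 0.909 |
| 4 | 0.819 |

D = 124 N

At 3 km, from the table: ρ = 0.909 kg/m³.
Weight W = mg = 306 × 9.81 = 3001.9 N; in level flight L = W.
q = ½ρv² = ½ × 0.909 × 23.8² = 257.4 Pa.
CL = W/(q·S) = 3001.9 / (257.4 × 12.5) = 0.9328.
CD = 0.0198 + 0.0216 × 0.9328² = 0.03859.
D = q·S·CD = 257.4 × 12.5 × 0.03859 = 124.2 N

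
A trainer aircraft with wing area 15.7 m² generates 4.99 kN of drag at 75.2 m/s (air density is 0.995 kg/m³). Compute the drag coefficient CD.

CD = 0.113

From D = ½ρv²S·CD, rearranging gives CD = 2D/(ρv²S).
CD = 2 × 4990 / (0.995 × 75.2² × 15.7) = 0.113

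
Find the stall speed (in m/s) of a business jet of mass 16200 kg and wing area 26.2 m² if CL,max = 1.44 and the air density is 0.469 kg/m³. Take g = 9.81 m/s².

V_stall = 134 m/s

Weight W = mg = 16200 × 9.81 = 1.589×10^5 N.
From L = ½ρV²S·CL,max = W: V_stall = √(2W/(ρSCL,max)) = √(2·1.589×10^5/(0.469·26.2·1.44))
V_stall = √17960 = 134 m/s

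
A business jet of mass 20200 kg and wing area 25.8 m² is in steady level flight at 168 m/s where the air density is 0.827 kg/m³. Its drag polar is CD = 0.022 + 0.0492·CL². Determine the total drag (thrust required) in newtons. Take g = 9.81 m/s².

Level flight ⇒ L = W = m·g = 20200 × 9.81 = 1.9816×10^5 N.
Dynamic pressure q = 0.5 × 0.827 × 168² = 11670 Pa.
Required CL = L/(qS) = 1.9816×10^5/(11670·25.8) = 0.6581.
CD = 0.022 + 0.0492 × 0.6581² = 0.04331.
D = q·S·CD = 11670 × 25.8 × 0.04331 = 13040 N

D = 13000 N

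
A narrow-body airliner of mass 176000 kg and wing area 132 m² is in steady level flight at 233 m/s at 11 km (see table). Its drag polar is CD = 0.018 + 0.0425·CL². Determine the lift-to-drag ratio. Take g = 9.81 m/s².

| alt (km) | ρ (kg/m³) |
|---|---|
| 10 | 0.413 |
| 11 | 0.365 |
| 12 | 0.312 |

L/D = 14.3

At 11 km, from the table: ρ = 0.365 kg/m³.
Weight W = mg = 176000 × 9.81 = 1.7266×10^6 N; in level flight L = W.
Dynamic pressure q = 0.5 × 0.365 × 233² = 9908 Pa.
Required CL = L/(qS) = 1.7266×10^6/(9908·132) = 1.32.
CD = 0.018 + 0.0425 × 1.32² = 0.09207.
L/D = CL/CD = 1.32 / 0.09207 = 14.3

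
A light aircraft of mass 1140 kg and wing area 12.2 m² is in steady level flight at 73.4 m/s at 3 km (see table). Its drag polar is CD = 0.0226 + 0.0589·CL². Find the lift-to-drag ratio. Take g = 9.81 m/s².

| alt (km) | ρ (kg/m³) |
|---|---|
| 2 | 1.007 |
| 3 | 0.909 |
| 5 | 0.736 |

At 3 km, from the table: ρ = 0.909 kg/m³.
Weight W = mg = 1140 × 9.81 = 11183 N; in level flight L = W.
Dynamic pressure q = 0.5 × 0.909 × 73.4² = 2449 Pa.
Required CL = L/(qS) = 11183/(2449·12.2) = 0.3744.
CD = 0.0226 + 0.0589 × 0.3744² = 0.03085.
L/D = CL/CD = 0.3744 / 0.03085 = 12.1

L/D = 12.1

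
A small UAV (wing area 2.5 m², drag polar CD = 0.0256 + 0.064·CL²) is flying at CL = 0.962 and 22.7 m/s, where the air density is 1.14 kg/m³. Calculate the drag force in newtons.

D = 62.3 N

CD = 0.0256 + 0.064 × 0.962² = 0.08483
D = ½ρv²S·CD = ½ × 1.14 × 22.7² × 2.5 × 0.08483 = 62.3 N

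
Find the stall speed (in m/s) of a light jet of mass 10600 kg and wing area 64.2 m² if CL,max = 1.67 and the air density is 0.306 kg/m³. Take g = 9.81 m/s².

Stall occurs when L = W at CL,max. W = mg = 10600 × 9.81 = 1.04×10^5 N.
From L = ½ρV²S·CL,max = W: V_stall = √(2W/(ρSCL,max)) = √(2·1.04×10^5/(0.306·64.2·1.67))
V_stall = √6339 = 79.6 m/s

V_stall = 79.6 m/s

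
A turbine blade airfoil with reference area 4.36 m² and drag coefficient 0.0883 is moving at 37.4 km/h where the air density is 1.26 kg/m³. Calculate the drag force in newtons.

Convert speed: v = 37.4 km/h ÷ 3.6 = 10.39 m/s.
Dynamic pressure q = ½ρv² = ½ × 1.26 × 10.39² = 68 Pa.
D = q·S·CD = 68 × 4.36 × 0.0883 = 26.2 N

D = 26.2 N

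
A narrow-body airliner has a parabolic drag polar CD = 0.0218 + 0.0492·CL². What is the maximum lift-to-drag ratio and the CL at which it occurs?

For CD = CD0 + K·CL², (L/D)max occurs at CL* = √(CD0/K) and equals 1/(2√(K·CD0)).
(L/D)max = 1/(2√(0.0492 × 0.0218)) = 1/(2 × 0.03275) = 15.3
CL* = √(0.0218/0.0492) = 0.666

(L/D)max = 15.3, at CL = 0.666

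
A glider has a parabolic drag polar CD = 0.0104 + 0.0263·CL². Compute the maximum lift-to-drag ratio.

For CD = CD0 + K·CL², (L/D)max occurs at CL* = √(CD0/K) and equals 1/(2√(K·CD0)).
(L/D)max = 1/(2√(0.0263 × 0.0104)) = 1/(2 × 0.01654) = 30.2

(L/D)max = 30.2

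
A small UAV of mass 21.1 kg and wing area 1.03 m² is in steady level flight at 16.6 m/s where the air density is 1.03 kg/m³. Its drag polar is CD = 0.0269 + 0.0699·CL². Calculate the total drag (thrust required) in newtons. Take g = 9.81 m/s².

Weight W = mg = 21.1 × 9.81 = 206.99 N; in level flight L = W.
Dynamic pressure q = 0.5 × 1.03 × 16.6² = 141.9 Pa.
CL = 2W/(ρv²S) = 2×206.99/(1.03×16.6²×1.03) = 1.416.
CD = 0.0269 + 0.0699 × 1.416² = 0.1671.
D = q·S·CD = 141.9 × 1.03 × 0.1671 = 24.42 N

D = 24.4 N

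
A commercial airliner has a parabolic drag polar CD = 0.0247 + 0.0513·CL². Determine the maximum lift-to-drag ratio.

For CD = CD0 + K·CL², (L/D)max occurs at CL* = √(CD0/K) and equals 1/(2√(K·CD0)).
(L/D)max = 1/(2√(0.0513 × 0.0247)) = 1/(2 × 0.0356) = 14

(L/D)max = 14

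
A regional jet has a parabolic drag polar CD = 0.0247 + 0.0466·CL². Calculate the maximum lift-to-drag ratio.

(L/D)max = 14.7

For CD = CD0 + K·CL², (L/D)max occurs at CL* = √(CD0/K) and equals 1/(2√(K·CD0)).
(L/D)max = 1/(2√(0.0466 × 0.0247)) = 1/(2 × 0.03393) = 14.7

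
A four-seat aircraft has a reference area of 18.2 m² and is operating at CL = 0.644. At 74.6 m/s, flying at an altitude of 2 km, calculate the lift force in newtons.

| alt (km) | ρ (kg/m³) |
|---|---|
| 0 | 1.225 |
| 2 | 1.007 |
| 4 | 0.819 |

At 2 km, from the table: ρ = 1.007 kg/m³.
L = ½ρv²S·CL = ½ × 1.007 × 74.6² × 18.2 × 0.644 = 32800 N ≈ 32.8 kN

L = 32800 N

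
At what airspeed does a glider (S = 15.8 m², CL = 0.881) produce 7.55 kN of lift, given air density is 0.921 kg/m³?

L = ½ρv²S·CL ⇒ v = √(2L/(ρ·S·CL))
v = √(2 × 7550 / (0.921 × 15.8 × 0.881)) = √1178 = 34.3 m/s

v = 34.3 m/s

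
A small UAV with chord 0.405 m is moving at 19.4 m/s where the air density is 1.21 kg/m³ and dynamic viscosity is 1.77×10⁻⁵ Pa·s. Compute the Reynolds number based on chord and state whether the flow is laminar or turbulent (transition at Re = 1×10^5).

Re = 5.37×10^5 (turbulent)

Re = ρ·v·c/μ = 1.21 × 19.4 × 0.405 / (1.77×10⁻⁵) = 5.37×10^5
Since 5.37×10^5 > 1×10^5, the flow is turbulent.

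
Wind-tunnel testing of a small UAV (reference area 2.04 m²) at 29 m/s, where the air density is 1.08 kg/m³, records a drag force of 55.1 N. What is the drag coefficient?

CD = 0.0595

From D = ½ρv²S·CD, rearranging gives CD = 2D/(ρv²S).
CD = 2 × 55.1 / (1.08 × 29² × 2.04) = 0.0595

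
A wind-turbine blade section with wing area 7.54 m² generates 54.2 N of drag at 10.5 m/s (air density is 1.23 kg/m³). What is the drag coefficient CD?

From D = ½ρv²S·CD, rearranging gives CD = 2D/(ρv²S).
CD = 2 × 54.2 / (1.23 × 10.5² × 7.54) = 0.106

CD = 0.106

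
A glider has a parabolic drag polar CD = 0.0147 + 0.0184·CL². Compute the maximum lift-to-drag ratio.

For CD = CD0 + K·CL², (L/D)max occurs at CL* = √(CD0/K) and equals 1/(2√(K·CD0)).
(L/D)max = 1/(2√(0.0184 × 0.0147)) = 1/(2 × 0.01645) = 30.4

(L/D)max = 30.4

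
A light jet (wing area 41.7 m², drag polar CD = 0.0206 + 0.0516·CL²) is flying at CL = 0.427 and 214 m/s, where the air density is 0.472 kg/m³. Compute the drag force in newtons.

D = 13500 N

CD = 0.0206 + 0.0516 × 0.427² = 0.03001
D = ½ρv²S·CD = ½ × 0.472 × 214² × 41.7 × 0.03001 = 13500 N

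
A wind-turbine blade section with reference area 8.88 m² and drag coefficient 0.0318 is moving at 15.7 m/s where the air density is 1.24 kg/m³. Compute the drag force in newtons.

D = 43.2 N

Dynamic pressure q = ½ρv² = ½ × 1.24 × 15.7² = 152.8 Pa.
D = q·S·CD = 152.8 × 8.88 × 0.0318 = 43.2 N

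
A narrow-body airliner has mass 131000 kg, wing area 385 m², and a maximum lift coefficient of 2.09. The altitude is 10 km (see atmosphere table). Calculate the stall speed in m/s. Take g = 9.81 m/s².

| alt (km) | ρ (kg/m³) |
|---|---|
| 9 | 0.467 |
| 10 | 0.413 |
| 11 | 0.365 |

V_stall = 87.9 m/s

At 10 km, from the table: ρ = 0.413 kg/m³.
At stall, lift equals weight: L = W = m·g = 131000 × 9.81 = 1.285×10^6 N.
V_stall = √(2W/(ρ·S·CL,max)) = √(2 × 1.285×10^6 / (0.413 × 385 × 2.09))
V_stall = √7734 = 87.9 m/s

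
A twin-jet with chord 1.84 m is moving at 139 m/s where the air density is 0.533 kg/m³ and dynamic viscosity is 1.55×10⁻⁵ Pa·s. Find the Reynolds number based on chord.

Re = ρ·v·c/μ = 0.533 × 139 × 1.84 / (1.55×10⁻⁵) = 8.79×10^6

Re = 8.79×10^6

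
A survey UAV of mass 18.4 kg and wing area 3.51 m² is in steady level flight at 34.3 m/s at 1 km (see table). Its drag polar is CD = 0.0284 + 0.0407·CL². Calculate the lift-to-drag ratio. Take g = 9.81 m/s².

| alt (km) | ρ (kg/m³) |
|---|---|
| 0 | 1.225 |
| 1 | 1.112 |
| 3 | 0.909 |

L/D = 2.74

At 1 km, from the table: ρ = 1.112 kg/m³.
Weight W = mg = 18.4 × 9.81 = 180.5 N; in level flight L = W.
q = ½ρv² = ½ × 1.112 × 34.3² = 654.1 Pa.
CL = W/(q·S) = 180.5 / (654.1 × 3.51) = 0.07862.
CD = 0.0284 + 0.0407 × 0.07862² = 0.02865.
L/D = CL/CD = 0.07862 / 0.02865 = 2.74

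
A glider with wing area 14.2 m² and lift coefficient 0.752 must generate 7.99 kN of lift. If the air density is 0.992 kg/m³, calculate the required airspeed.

v = 38.8 m/s

L = ½ρv²S·CL ⇒ v = √(2L/(ρ·S·CL))
v = √(2 × 7990 / (0.992 × 14.2 × 0.752)) = √1509 = 38.8 m/s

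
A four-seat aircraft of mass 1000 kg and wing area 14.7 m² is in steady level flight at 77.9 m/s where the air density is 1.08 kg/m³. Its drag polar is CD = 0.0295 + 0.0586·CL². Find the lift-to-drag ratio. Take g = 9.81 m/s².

L/D = 6.38

Level flight ⇒ L = W = m·g = 1000 × 9.81 = 9810 N.
q = ½ρv² = ½ × 1.08 × 77.9² = 3277 Pa.
CL = W/(q·S) = 9810 / (3277 × 14.7) = 0.2036.
CD = 0.0295 + 0.0586 × 0.2036² = 0.03193.
L/D = CL/CD = 0.2036 / 0.03193 = 6.38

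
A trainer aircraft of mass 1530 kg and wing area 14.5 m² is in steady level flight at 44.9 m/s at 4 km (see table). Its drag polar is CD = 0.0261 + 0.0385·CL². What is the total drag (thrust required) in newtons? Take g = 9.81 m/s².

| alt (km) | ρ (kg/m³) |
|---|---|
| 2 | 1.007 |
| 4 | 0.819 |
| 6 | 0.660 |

At 4 km, from the table: ρ = 0.819 kg/m³.
In steady level flight, lift balances weight: W = mg = 1530 × 9.81 = 15009 N.
q = ½ρv² = ½ × 0.819 × 44.9² = 825.6 Pa.
Required CL = L/(qS) = 15009/(825.6·14.5) = 1.254.
CD = 0.0261 + 0.0385 × 1.254² = 0.08663.
D = q·S·CD = 825.6 × 14.5 × 0.08663 = 1037 N

D = 1040 N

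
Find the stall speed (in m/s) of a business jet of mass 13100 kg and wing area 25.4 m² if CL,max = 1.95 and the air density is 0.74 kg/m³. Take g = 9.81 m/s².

V_stall = 83.7 m/s

Weight W = mg = 13100 × 9.81 = 1.285×10^5 N.
From L = ½ρV²S·CL,max = W: V_stall = √(2W/(ρSCL,max)) = √(2·1.285×10^5/(0.74·25.4·1.95))
V_stall = √7012 = 83.7 m/s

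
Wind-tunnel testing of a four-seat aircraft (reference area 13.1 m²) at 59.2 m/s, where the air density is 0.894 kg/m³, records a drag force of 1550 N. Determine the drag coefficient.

From D = ½ρv²S·CD, rearranging gives CD = 2D/(ρv²S).
CD = 2 × 1550 / (0.894 × 59.2² × 13.1) = 0.0755

CD = 0.0755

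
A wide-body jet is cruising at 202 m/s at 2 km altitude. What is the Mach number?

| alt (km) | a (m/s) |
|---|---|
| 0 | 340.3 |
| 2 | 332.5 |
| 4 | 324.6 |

At 2 km, from the table: a = 332.5 m/s.
M = v/a = 202 / 332.5 = 0.608

M = 0.608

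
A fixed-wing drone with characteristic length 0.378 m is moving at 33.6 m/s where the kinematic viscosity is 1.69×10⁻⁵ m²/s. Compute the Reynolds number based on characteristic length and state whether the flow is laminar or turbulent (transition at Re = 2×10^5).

Re = v·c/ν = 33.6 × 0.378 / (1.69×10⁻⁵) = 7.52×10^5
Since 7.52×10^5 > 2×10^5, the flow is turbulent.

Re = 7.52×10^5 (turbulent)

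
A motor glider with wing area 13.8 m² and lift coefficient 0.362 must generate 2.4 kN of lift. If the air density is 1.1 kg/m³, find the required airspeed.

L = ½ρv²S·CL ⇒ v = √(2L/(ρ·S·CL))
v = √(2 × 2400 / (1.1 × 13.8 × 0.362)) = √873.5 = 29.6 m/s

v = 29.6 m/s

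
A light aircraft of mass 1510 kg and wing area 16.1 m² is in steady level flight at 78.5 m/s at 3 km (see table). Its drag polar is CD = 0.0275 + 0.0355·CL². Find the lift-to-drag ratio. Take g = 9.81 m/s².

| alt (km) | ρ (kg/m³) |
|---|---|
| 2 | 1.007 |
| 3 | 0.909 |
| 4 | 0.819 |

At 3 km, from the table: ρ = 0.909 kg/m³.
Level flight ⇒ L = W = m·g = 1510 × 9.81 = 14813 N.
q = ½ρv² = ½ × 0.909 × 78.5² = 2801 Pa.
CL = W/(q·S) = 14813 / (2801 × 16.1) = 0.3285.
CD = 0.0275 + 0.0355 × 0.3285² = 0.03133.
L/D = CL/CD = 0.3285 / 0.03133 = 10.5

L/D = 10.5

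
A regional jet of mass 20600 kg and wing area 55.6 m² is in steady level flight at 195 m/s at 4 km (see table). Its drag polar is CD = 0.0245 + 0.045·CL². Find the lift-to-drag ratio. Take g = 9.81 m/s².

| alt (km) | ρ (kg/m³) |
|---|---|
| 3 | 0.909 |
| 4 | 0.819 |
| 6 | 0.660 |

At 4 km, from the table: ρ = 0.819 kg/m³.
Weight W = mg = 20600 × 9.81 = 2.0209×10^5 N; in level flight L = W.
q = ½ρv² = ½ × 0.819 × 195² = 15570 Pa.
CL = W/(q·S) = 2.0209×10^5 / (15570 × 55.6) = 0.2334.
CD = 0.0245 + 0.045 × 0.2334² = 0.02695.
L/D = CL/CD = 0.2334 / 0.02695 = 8.66

L/D = 8.66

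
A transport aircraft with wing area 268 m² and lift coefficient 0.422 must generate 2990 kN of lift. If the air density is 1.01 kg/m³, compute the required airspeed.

v = 229 m/s

L = ½ρv²S·CL ⇒ v = √(2L/(ρ·S·CL))
v = √(2 × 2.99×10^6 / (1.01 × 268 × 0.422)) = √52350 = 229 m/s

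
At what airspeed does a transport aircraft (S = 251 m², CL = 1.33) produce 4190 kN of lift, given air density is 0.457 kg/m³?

L = ½ρv²S·CL ⇒ v = √(2L/(ρ·S·CL))
v = √(2 × 4.19×10^6 / (0.457 × 251 × 1.33)) = √54930 = 234 m/s

v = 234 m/s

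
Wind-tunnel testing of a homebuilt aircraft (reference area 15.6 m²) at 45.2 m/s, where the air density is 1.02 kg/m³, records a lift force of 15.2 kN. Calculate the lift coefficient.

CL = 0.935

From L = ½ρv²S·CL, rearranging gives CL = 2L/(ρv²S).
CL = 2 × 15200 / (1.02 × 45.2² × 15.6) = 0.935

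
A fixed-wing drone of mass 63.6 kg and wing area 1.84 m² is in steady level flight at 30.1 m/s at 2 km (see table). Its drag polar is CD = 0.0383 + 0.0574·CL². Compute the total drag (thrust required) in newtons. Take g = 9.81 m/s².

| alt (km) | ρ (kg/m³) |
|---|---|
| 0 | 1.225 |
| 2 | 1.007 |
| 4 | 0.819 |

D = 58.8 N

At 2 km, from the table: ρ = 1.007 kg/m³.
Weight W = mg = 63.6 × 9.81 = 623.92 N; in level flight L = W.
Dynamic pressure q = 0.5 × 1.007 × 30.1² = 456.2 Pa.
CL = W/(q·S) = 623.92 / (456.2 × 1.84) = 0.7433.
CD = 0.0383 + 0.0574 × 0.7433² = 0.07001.
D = q·S·CD = 456.2 × 1.84 × 0.07001 = 58.77 N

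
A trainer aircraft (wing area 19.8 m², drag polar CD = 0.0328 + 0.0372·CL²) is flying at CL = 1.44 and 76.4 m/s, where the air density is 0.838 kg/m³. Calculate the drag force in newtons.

D = 5320 N

CD = 0.0328 + 0.0372 × 1.44² = 0.1099
D = ½ρv²S·CD = ½ × 0.838 × 76.4² × 19.8 × 0.1099 = 5320 N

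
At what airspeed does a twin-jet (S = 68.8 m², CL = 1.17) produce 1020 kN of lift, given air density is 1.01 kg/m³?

v = 158 m/s

L = ½ρv²S·CL ⇒ v = √(2L/(ρ·S·CL))
v = √(2 × 1.02×10^6 / (1.01 × 68.8 × 1.17)) = √25090 = 158 m/s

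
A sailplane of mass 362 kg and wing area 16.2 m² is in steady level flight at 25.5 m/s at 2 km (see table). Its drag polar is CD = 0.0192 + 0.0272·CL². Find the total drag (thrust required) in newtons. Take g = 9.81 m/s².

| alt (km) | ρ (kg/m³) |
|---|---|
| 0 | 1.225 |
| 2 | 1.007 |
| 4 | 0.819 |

At 2 km, from the table: ρ = 1.007 kg/m³.
In steady level flight, lift balances weight: W = mg = 362 × 9.81 = 3551.2 N.
q = ½ρv² = ½ × 1.007 × 25.5² = 327.4 Pa.
Required CL = L/(qS) = 3551.2/(327.4·16.2) = 0.6695.
CD = 0.0192 + 0.0272 × 0.6695² = 0.03139.
D = q·S·CD = 327.4 × 16.2 × 0.03139 = 166.5 N

D = 167 N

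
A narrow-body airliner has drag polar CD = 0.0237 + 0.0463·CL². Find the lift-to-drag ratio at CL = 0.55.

L/D = 14.6

CD = 0.0237 + 0.0463 × 0.55² = 0.03771
L/D = CL/CD = 0.55 / 0.03771 = 14.6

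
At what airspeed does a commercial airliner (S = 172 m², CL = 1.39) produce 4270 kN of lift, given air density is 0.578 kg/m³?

v = 249 m/s

L = ½ρv²S·CL ⇒ v = √(2L/(ρ·S·CL))
v = √(2 × 4.27×10^6 / (0.578 × 172 × 1.39)) = √61800 = 249 m/s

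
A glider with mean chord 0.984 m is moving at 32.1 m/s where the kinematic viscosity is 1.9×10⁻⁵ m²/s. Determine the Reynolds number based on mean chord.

Re = 1.66×10^6

Re = v·c/ν = 32.1 × 0.984 / (1.9×10⁻⁵) = 1.66×10^6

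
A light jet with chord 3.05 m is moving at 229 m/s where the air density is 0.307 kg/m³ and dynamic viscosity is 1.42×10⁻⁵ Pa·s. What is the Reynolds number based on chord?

Re = ρ·v·c/μ = 0.307 × 229 × 3.05 / (1.42×10⁻⁵) = 1.51×10^7

Re = 1.51×10^7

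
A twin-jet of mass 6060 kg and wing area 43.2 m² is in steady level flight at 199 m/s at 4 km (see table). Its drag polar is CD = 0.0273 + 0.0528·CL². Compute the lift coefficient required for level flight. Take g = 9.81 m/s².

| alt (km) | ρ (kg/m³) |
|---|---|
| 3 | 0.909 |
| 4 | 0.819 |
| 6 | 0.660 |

CL = 0.0849

At 4 km, from the table: ρ = 0.819 kg/m³.
In steady level flight, lift balances weight: W = mg = 6060 × 9.81 = 59449 N.
Dynamic pressure q = 0.5 × 0.819 × 199² = 16220 Pa.
CL = 2W/(ρv²S) = 2×59449/(0.819×199²×43.2) = 0.08486.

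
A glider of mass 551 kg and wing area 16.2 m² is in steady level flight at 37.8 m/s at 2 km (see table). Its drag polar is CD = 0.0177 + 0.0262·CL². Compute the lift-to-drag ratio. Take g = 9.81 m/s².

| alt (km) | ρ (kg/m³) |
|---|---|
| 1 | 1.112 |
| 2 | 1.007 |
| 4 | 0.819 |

At 2 km, from the table: ρ = 1.007 kg/m³.
Weight W = mg = 551 × 9.81 = 5405.3 N; in level flight L = W.
q = ½ρv² = ½ × 1.007 × 37.8² = 719.4 Pa.
CL = 2W/(ρv²S) = 2×5405.3/(1.007×37.8²×16.2) = 0.4638.
CD = 0.0177 + 0.0262 × 0.4638² = 0.02334.
L/D = CL/CD = 0.4638 / 0.02334 = 19.9

L/D = 19.9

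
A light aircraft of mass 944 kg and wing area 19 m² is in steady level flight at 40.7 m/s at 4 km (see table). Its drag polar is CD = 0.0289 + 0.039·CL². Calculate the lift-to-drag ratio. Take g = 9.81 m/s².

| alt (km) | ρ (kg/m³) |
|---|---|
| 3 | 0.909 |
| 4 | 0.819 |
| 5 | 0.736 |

L/D = 14.7

At 4 km, from the table: ρ = 0.819 kg/m³.
In steady level flight, lift balances weight: W = mg = 944 × 9.81 = 9260.6 N.
Dynamic pressure q = 0.5 × 0.819 × 40.7² = 678.3 Pa.
Required CL = L/(qS) = 9260.6/(678.3·19) = 0.7185.
CD = 0.0289 + 0.039 × 0.7185² = 0.04904.
L/D = CL/CD = 0.7185 / 0.04904 = 14.7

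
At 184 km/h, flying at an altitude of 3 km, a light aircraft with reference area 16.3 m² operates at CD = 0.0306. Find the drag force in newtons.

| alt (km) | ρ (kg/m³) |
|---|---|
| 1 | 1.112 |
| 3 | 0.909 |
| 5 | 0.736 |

At 3 km, from the table: ρ = 0.909 kg/m³.
Convert speed: v = 184 km/h ÷ 3.6 = 51.11 m/s.
Dynamic pressure q = ½ρv² = ½ × 0.909 × 51.11² = 1187 Pa.
D = q·S·CD = 1187 × 16.3 × 0.0306 = 592 N

D = 592 N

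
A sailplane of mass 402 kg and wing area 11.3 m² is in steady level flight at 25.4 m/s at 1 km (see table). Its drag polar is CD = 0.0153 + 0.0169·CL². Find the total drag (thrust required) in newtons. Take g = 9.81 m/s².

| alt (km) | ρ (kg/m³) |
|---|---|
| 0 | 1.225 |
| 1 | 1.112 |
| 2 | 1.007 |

At 1 km, from the table: ρ = 1.112 kg/m³.
Level flight ⇒ L = W = m·g = 402 × 9.81 = 3943.6 N.
q = ½ρv² = ½ × 1.112 × 25.4² = 358.7 Pa.
CL = W/(q·S) = 3943.6 / (358.7 × 11.3) = 0.9729.
CD = 0.0153 + 0.0169 × 0.9729² = 0.0313.
D = q·S·CD = 358.7 × 11.3 × 0.0313 = 126.9 N

D = 127 N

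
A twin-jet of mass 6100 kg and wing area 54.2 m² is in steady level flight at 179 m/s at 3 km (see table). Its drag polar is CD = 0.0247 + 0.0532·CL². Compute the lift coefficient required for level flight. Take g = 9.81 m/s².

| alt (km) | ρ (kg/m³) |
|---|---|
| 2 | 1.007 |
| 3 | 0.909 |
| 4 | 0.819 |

At 3 km, from the table: ρ = 0.909 kg/m³.
Weight W = mg = 6100 × 9.81 = 59841 N; in level flight L = W.
Dynamic pressure q = 0.5 × 0.909 × 179² = 14560 Pa.
CL = W/(q·S) = 59841 / (14560 × 54.2) = 0.07582.

CL = 0.0758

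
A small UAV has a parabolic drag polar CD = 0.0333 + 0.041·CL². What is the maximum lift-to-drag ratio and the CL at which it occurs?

(L/D)max = 13.5, at CL = 0.901

For CD = CD0 + K·CL², (L/D)max occurs at CL* = √(CD0/K) and equals 1/(2√(K·CD0)).
(L/D)max = 1/(2√(0.041 × 0.0333)) = 1/(2 × 0.03695) = 13.5
CL* = √(0.0333/0.041) = 0.901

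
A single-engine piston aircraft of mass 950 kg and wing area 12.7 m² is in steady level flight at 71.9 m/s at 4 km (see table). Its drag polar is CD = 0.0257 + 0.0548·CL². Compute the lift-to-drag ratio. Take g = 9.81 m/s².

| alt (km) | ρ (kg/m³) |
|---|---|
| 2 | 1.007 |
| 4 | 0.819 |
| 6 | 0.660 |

L/D = 10.7

At 4 km, from the table: ρ = 0.819 kg/m³.
Level flight ⇒ L = W = m·g = 950 × 9.81 = 9319.5 N.
Dynamic pressure q = 0.5 × 0.819 × 71.9² = 2117 Pa.
CL = W/(q·S) = 9319.5 / (2117 × 12.7) = 0.3466.
CD = 0.0257 + 0.0548 × 0.3466² = 0.03228.
L/D = CL/CD = 0.3466 / 0.03228 = 10.7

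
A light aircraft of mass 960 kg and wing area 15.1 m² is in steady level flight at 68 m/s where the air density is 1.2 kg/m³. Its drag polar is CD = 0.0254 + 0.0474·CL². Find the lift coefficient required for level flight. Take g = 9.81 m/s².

Weight W = mg = 960 × 9.81 = 9417.6 N; in level flight L = W.
q = ½ρv² = ½ × 1.2 × 68² = 2774 Pa.
CL = 2W/(ρv²S) = 2×9417.6/(1.2×68²×15.1) = 0.2248.

CL = 0.225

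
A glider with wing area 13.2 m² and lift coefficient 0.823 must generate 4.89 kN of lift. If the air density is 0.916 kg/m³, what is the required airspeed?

v = 31.3 m/s

L = ½ρv²S·CL ⇒ v = √(2L/(ρ·S·CL))
v = √(2 × 4890 / (0.916 × 13.2 × 0.823)) = √982.8 = 31.3 m/s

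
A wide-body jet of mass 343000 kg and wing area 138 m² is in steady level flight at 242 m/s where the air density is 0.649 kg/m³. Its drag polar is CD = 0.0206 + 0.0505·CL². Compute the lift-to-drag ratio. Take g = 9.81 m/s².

Level flight ⇒ L = W = m·g = 343000 × 9.81 = 3.3648×10^6 N.
Dynamic pressure q = 0.5 × 0.649 × 242² = 19000 Pa.
CL = W/(q·S) = 3.3648×10^6 / (19000 × 138) = 1.283.
CD = 0.0206 + 0.0505 × 1.283² = 0.1037.
L/D = CL/CD = 1.283 / 0.1037 = 12.4

L/D = 12.4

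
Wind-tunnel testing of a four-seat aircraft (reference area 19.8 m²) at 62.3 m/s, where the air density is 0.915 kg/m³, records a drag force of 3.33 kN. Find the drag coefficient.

CD = 0.0947

From D = ½ρv²S·CD, rearranging gives CD = 2D/(ρv²S).
CD = 2 × 3330 / (0.915 × 62.3² × 19.8) = 0.0947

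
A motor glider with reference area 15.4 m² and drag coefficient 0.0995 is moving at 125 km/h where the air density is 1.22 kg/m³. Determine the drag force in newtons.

Convert speed: v = 125 km/h ÷ 3.6 = 34.72 m/s.
D = ½ρv²S·CD = ½ × 1.22 × 34.72² × 15.4 × 0.0995 = 1130 N

D = 1130 N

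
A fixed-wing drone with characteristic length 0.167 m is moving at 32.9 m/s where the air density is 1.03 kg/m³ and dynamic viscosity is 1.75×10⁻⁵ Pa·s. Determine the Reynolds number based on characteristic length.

Re = 3.23×10^5

Re = ρ·v·c/μ = 1.03 × 32.9 × 0.167 / (1.75×10⁻⁵) = 3.23×10^5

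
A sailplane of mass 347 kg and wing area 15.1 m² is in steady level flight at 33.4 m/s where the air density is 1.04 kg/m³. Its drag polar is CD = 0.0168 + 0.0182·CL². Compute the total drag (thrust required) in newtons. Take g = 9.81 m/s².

D = 171 N

Level flight ⇒ L = W = m·g = 347 × 9.81 = 3404.1 N.
q = ½ρv² = ½ × 1.04 × 33.4² = 580.1 Pa.
CL = 2W/(ρv²S) = 2×3404.1/(1.04×33.4²×15.1) = 0.3886.
CD = 0.0168 + 0.0182 × 0.3886² = 0.01955.
D = q·S·CD = 580.1 × 15.1 × 0.01955 = 171.2 N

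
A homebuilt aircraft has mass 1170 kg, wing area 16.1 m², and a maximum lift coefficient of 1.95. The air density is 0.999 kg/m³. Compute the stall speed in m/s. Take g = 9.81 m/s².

At stall, lift equals weight: L = W = m·g = 1170 × 9.81 = 11480 N.
V_stall = √(2W/(ρ·S·CL,max)) = √(2 × 11480 / (0.999 × 16.1 × 1.95))
V_stall = √731.9 = 27.1 m/s

V_stall = 27.1 m/s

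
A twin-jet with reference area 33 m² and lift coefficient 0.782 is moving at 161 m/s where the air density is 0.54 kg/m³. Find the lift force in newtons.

L = ½ρv²S·CL = ½ × 0.54 × 161² × 33 × 0.782 = 1.81×10^5 N ≈ 181 kN

L = 1.81×10^5 N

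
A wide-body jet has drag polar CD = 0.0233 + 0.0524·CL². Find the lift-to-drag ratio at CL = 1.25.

CD = 0.0233 + 0.0524 × 1.25² = 0.1052
L/D = CL/CD = 1.25 / 0.1052 = 11.9

L/D = 11.9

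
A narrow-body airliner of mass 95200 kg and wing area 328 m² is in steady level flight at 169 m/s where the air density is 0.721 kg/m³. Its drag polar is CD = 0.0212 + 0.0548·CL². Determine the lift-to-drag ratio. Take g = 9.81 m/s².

Weight W = mg = 95200 × 9.81 = 9.3391×10^5 N; in level flight L = W.
Dynamic pressure q = 0.5 × 0.721 × 169² = 10300 Pa.
Required CL = L/(qS) = 9.3391×10^5/(10300·328) = 0.2765.
CD = 0.0212 + 0.0548 × 0.2765² = 0.02539.
L/D = CL/CD = 0.2765 / 0.02539 = 10.9

L/D = 10.9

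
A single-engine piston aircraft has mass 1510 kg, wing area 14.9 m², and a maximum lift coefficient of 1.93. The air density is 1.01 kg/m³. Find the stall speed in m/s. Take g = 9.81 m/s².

V_stall = 31.9 m/s

Stall occurs when L = W at CL,max. W = mg = 1510 × 9.81 = 14810 N.
From L = ½ρV²S·CL,max = W: V_stall = √(2W/(ρSCL,max)) = √(2·14810/(1.01·14.9·1.93))
V_stall = √1020 = 31.9 m/s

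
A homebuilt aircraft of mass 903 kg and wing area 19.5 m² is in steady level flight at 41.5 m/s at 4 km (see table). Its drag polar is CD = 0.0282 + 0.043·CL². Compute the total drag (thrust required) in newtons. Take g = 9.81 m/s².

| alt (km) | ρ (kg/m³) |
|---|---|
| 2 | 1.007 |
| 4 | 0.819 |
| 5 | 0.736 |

D = 633 N

At 4 km, from the table: ρ = 0.819 kg/m³.
In steady level flight, lift balances weight: W = mg = 903 × 9.81 = 8858.4 N.
q = ½ρv² = ½ × 0.819 × 41.5² = 705.3 Pa.
CL = W/(q·S) = 8858.4 / (705.3 × 19.5) = 0.6441.
CD = 0.0282 + 0.043 × 0.6441² = 0.04604.
D = q·S·CD = 705.3 × 19.5 × 0.04604 = 633.2 N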